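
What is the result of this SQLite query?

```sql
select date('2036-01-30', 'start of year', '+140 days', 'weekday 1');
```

2036-05-26

`start of year` rewinds 2036-01-30 to 2036-01-01.
Applying '+140 days' to 2036-01-01: counting 140 days forward gives 2036-05-20.
`weekday 1` advances to the next Monday; 2036-05-20 is a Tuesday, so it moves forward to 2036-05-26.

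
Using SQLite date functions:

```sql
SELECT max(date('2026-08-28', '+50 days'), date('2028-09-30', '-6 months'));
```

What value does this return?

date('2026-08-28', '+50 days') → 2026-10-17.
date('2028-09-30', '-6 months') → 2028-03-30.
Later of the two is 2028-03-30.

2028-03-30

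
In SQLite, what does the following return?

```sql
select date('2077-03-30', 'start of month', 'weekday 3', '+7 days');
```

2077-03-10

`start of month` rewinds 2077-03-30 to 2077-03-01.
`weekday 3` advances to the next Wednesday; 2077-03-01 is a Monday, so it moves forward to 2077-03-03.
Advancing 7 more days within March lands on 2077-03-10.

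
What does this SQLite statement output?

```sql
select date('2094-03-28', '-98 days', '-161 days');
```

Applying '-98 days' to 2094-03-28: counting 98 days back gives 2093-12-20.
Applying '-161 days' to 2093-12-20: counting 161 days back gives 2093-07-12.

2093-07-12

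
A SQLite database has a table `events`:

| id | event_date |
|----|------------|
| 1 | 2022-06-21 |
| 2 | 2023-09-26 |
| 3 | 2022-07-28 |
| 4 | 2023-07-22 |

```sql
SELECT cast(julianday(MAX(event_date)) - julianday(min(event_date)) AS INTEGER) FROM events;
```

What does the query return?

462

MIN = 2022-06-21, MAX = 2023-09-26.
9 days remain in June 2022 after the 21st (30 − 21).
Full months from July 2022 through August 2023 contribute their day counts.
Then 26 days into September 2023.
Total: 9 + 31 + 31 + 30 + 31 + 30 + 31 + 31 + 28 + 31 + 30 + 31 + 30 + 31 + 31 + 26 = 462.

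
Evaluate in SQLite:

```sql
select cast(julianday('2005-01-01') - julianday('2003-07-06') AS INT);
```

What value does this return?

545

25 days remain in July 2003 after the 6th (31 − 6).
Full months from August 2003 through December 2004 contribute their day counts.
Then 1 day into January 2005.
Total: 25 + 31 + 30 + 31 + 30 + 31 + 31 + 29 + 31 + 30 + 31 + 30 + 31 + 31 + 30 + 31 + 30 + 31 + 1 = 545.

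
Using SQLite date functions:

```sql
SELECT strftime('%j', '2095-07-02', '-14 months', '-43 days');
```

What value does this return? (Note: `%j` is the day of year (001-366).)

079

First apply '-14 months', '-43 days': 2095-07-02 → 2094-03-20.
Day-of-year for 2094-03-20: days since 2094-01-01 inclusive = 79, zero-padded to 079.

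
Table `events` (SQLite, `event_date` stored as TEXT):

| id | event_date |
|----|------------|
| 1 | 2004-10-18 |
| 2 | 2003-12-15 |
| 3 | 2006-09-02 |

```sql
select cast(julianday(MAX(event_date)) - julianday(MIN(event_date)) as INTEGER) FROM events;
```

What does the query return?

992

MIN = 2003-12-15, MAX = 2006-09-02.
16 days remain in December 2003 after the 15th (31 − 15).
Full months from January 2004 through August 2006 contribute their day counts.
Then 2 days into September 2006.
Total: 16 + 31 + 29 + 31 + 30 + 31 + 30 + 31 + 31 + 30 + 31 + 30 + 31 + 31 + 28 + 31 + 30 + 31 + 30 + 31 + 31 + 30 + 31 + 30 + 31 + 31 + 28 + 31 + 30 + 31 + 30 + 31 + 31 + 2 = 992.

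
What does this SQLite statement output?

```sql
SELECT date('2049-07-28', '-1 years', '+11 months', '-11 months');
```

Adding -1 year to 2049-07-28 gives 2048-07-28.
Adding +11 months to 2048-07-28 gives 2049-06-28.
Adding -11 months to 2049-06-28 gives 2048-07-28.

2048-07-28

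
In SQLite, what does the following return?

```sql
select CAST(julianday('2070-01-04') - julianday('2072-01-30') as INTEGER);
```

27 days remain in January 2070 after the 4th (31 − 4).
Full months from February 2070 through December 2071 contribute their day counts.
Then 30 days into January 2072.
Total: 27 + 28 + 31 + 30 + 31 + 30 + 31 + 31 + 30 + 31 + 30 + 31 + 31 + 28 + 31 + 30 + 31 + 30 + 31 + 31 + 30 + 31 + 30 + 31 + 30 = 756.
The subtraction is earlier − later, so the result is −756 → -756.

-756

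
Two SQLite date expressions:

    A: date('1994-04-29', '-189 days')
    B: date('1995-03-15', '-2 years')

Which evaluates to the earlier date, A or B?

B

A = 1993-10-22.
B = 1993-03-15.
B is earlier.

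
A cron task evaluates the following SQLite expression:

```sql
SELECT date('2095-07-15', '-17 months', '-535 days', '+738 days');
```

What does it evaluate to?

Adding -17 months to 2095-07-15 gives 2094-02-15.
Applying '-535 days' to 2094-02-15: counting 535 days back gives 2092-08-29.
Applying '+738 days' to 2092-08-29: counting 738 days forward gives 2094-09-06.

2094-09-06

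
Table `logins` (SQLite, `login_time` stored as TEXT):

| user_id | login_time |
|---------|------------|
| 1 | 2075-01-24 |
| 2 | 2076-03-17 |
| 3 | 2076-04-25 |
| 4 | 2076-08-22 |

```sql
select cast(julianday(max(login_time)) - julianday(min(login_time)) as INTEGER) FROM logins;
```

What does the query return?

576

MIN = 2075-01-24, MAX = 2076-08-22.
7 days remain in January 2075 after the 24th (31 − 24).
Full months from February 2075 through July 2076 contribute their day counts.
Then 22 days into August 2076.
Total: 7 + 28 + 31 + 30 + 31 + 30 + 31 + 31 + 30 + 31 + 30 + 31 + 31 + 29 + 31 + 30 + 31 + 30 + 31 + 22 = 576.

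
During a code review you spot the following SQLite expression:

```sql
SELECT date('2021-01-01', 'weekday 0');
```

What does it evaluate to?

2021-01-03

`weekday 0` advances to the next Sunday; 2021-01-01 is a Friday, so it moves forward to 2021-01-03.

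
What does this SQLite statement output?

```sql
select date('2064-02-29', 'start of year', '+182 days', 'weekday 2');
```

2064-07-01

`start of year` rewinds 2064-02-29 to 2064-01-01.
Applying '+182 days' to 2064-01-01: counting 182 days forward gives 2064-07-01.
`weekday 2` advances to the next Tuesday; 2064-07-01 is already a Tuesday, so it stays at 2064-07-01.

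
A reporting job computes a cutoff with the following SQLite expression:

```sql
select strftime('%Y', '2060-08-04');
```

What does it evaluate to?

`%Y` extracts the 4-digit year: 2060.

2060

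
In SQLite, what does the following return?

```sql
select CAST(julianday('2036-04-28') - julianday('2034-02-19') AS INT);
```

799

9 days remain in February 2034 after the 19th (28 − 19).
Full months from March 2034 through March 2036 contribute their day counts.
Then 28 days into April 2036.
Total: 9 + 31 + 30 + 31 + 30 + 31 + 31 + 30 + 31 + 30 + 31 + 31 + 28 + 31 + 30 + 31 + 30 + 31 + 31 + 30 + 31 + 30 + 31 + 31 + 29 + 31 + 28 = 799.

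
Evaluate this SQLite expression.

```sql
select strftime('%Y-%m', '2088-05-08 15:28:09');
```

2088-05

`%Y-%m` extracts the year-month: 2088-05.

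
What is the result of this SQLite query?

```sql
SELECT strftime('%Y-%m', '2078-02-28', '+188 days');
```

First apply '+188 days': 2078-02-28 → 2078-09-04.
`%Y-%m` extracts the year-month: 2078-09.

2078-09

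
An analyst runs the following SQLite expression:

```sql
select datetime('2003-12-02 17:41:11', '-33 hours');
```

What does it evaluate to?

2003-12-01 08:41:11

-33 hours from 2003-12-02 17:41:11 is 2003-12-01 08:41:11 (crosses midnight).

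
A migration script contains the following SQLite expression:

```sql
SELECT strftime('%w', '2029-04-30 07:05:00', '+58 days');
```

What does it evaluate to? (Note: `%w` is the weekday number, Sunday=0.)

First apply '+58 days': 2029-04-30 07:05:00 → 2029-06-27 07:05:00.
2029-06-27 is a Wednesday; with Sunday=0 that is 3.

3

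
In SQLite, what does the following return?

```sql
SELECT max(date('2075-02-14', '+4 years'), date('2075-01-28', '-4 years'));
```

date('2075-02-14', '+4 years') → 2079-02-14.
date('2075-01-28', '-4 years') → 2071-01-28.
Later of the two is 2079-02-14.

2079-02-14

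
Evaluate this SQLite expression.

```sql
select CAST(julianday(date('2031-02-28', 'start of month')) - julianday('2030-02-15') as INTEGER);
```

351

`start of month` rewinds 2031-02-28 to 2031-02-01.
13 days remain in February 2030 after the 15th (28 − 15).
Full months from March 2030 through January 2031 contribute their day counts.
Then 1 day into February 2031.
Total: 13 + 31 + 30 + 31 + 30 + 31 + 31 + 30 + 31 + 30 + 31 + 31 + 1 = 351.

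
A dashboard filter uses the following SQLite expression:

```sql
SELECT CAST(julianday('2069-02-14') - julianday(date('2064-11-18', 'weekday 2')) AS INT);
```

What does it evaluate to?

`weekday 2` advances to the next Tuesday; 2064-11-18 is already a Tuesday, so it stays at 2064-11-18.
12 days remain in November 2064 after the 18th (30 − 18).
Full months from December 2064 through January 2069 contribute their day counts.
Then 14 days into February 2069.
Total: 12 + 31 + 31 + 28 + 31 + 30 + 31 + 30 + 31 + 31 + 30 + 31 + 30 + 31 + 31 + 28 + 31 + 30 + 31 + 30 + 31 + 31 + 30 + 31 + 30 + 31 + 31 + 28 + 31 + 30 + 31 + 30 + 31 + 31 + 30 + 31 + 30 + 31 + 31 + 29 + 31 + 30 + 31 + 30 + 31 + 31 + 30 + 31 + 30 + 31 + 31 + 14 = 1549.

1549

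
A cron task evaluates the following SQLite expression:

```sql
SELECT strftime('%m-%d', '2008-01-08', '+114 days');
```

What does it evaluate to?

05-01

First apply '+114 days': 2008-01-08 → 2008-05-01.
`%m-%d` extracts the month-day: 05-01.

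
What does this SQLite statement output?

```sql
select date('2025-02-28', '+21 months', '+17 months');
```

2028-04-28

Adding +21 months to 2025-02-28 gives 2026-11-28.
Adding +17 months to 2026-11-28 gives 2028-04-28.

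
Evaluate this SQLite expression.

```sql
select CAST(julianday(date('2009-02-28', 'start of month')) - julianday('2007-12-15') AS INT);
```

`start of month` rewinds 2009-02-28 to 2009-02-01.
16 days remain in December 2007 after the 15th (31 − 15).
Full months from January 2008 through January 2009 contribute their day counts.
Then 1 day into February 2009.
Total: 16 + 31 + 29 + 31 + 30 + 31 + 30 + 31 + 31 + 30 + 31 + 30 + 31 + 31 + 1 = 414.

414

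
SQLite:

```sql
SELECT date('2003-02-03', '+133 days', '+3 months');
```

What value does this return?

Applying '+133 days' to 2003-02-03: counting 133 days forward gives 2003-06-16.
Adding +3 months to 2003-06-16 gives 2003-09-16.

2003-09-16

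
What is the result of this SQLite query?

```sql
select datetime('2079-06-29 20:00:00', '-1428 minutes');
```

1428 minutes = 23h 48m; -1428 minutes from 2079-06-29 20:00:00 is 2079-06-28 20:12:00 (crosses midnight).

2079-06-28 20:12:00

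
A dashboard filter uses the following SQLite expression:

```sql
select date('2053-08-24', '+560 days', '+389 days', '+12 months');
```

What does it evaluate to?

Applying '+560 days' to 2053-08-24: counting 560 days forward gives 2055-03-07.
Applying '+389 days' to 2055-03-07: counting 389 days forward gives 2056-03-30.
Adding +12 months to 2056-03-30 gives 2057-03-30.

2057-03-30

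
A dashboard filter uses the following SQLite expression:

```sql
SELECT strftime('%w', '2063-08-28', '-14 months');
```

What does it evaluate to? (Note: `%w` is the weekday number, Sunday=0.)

First apply '-14 months': 2063-08-28 → 2062-06-28.
2062-06-28 is a Wednesday; with Sunday=0 that is 3.

3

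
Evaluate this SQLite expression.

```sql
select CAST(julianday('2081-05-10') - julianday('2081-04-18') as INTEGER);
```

12 days remain in April 2081 after the 18th (30 − 18).
Then 10 days into May 2081.
Total: 12 + 10 = 22.

22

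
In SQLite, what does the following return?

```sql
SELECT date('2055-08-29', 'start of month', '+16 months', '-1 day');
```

`start of month` rewinds 2055-08-29 to 2055-08-01.
Adding +16 months to 2055-08-01 gives 2056-12-01.
Going back 1 day from 2056-12-01 reaches 2056-11-30 (last day of November, 30 days).

2056-11-30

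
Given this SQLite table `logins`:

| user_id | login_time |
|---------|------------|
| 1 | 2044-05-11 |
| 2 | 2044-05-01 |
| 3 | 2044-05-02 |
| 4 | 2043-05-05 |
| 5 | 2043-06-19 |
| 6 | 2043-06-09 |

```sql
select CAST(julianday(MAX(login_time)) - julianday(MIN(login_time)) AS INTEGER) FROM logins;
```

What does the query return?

MIN = 2043-05-05, MAX = 2044-05-11.
26 days remain in May 2043 after the 5th (31 − 5).
Full months from June 2043 through April 2044 contribute their day counts.
Then 11 days into May 2044.
Total: 26 + 30 + 31 + 31 + 30 + 31 + 30 + 31 + 31 + 29 + 31 + 30 + 11 = 372.

372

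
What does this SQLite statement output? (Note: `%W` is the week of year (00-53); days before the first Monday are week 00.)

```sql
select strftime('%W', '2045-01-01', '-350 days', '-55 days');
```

47

First apply '-350 days', '-55 days': 2045-01-01 → 2043-11-23.
2043-11-23 is a Monday. SQLite's %W counts Mondays since the year started; the result is 47.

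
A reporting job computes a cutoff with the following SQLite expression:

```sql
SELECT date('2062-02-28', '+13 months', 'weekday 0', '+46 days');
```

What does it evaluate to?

Adding +13 months to 2062-02-28 gives 2063-03-28.
`weekday 0` advances to the next Sunday; 2063-03-28 is a Wednesday, so it moves forward to 2063-04-01.
Applying '+46 days' to 2063-04-01: counting 46 days forward gives 2063-05-17.

2063-05-17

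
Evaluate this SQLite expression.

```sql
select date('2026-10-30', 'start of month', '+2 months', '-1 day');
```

`start of month` rewinds 2026-10-30 to 2026-10-01.
Adding +2 months to 2026-10-01 gives 2026-12-01.
Going back 1 day from 2026-12-01 reaches 2026-11-30 (last day of November, 30 days).

2026-11-30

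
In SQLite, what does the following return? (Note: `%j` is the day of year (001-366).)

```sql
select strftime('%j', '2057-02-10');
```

Day-of-year for 2057-02-10: days since 2057-01-01 inclusive = 41, zero-padded to 041.

041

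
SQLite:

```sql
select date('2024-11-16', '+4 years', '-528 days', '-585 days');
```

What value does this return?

Adding +4 years to 2024-11-16 gives 2028-11-16.
Applying '-528 days' to 2028-11-16: counting 528 days back gives 2027-06-07.
Applying '-585 days' to 2027-06-07: counting 585 days back gives 2025-10-30.

2025-10-30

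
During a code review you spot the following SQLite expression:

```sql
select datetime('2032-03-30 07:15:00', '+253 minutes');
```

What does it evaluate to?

253 minutes = 4h 13m; +253 minutes from 2032-03-30 07:15:00 is 2032-03-30 11:28:00.

2032-03-30 11:28:00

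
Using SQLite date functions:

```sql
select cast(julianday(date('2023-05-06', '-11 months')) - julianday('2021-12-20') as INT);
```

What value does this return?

Adding -11 months to 2023-05-06 gives 2022-06-06.
11 days remain in December 2021 after the 20th (31 − 20).
January 2022: 31 days.
February 2022: 28 days.
March 2022: 31 days.
April 2022: 30 days.
May 2022: 31 days.
Then 6 days into June 2022.
Total: 11 + 31 + 28 + 31 + 30 + 31 + 6 = 168.

168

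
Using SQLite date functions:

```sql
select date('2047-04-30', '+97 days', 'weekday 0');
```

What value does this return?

2047-08-11

Applying '+97 days' to 2047-04-30: counting 97 days forward gives 2047-08-05.
`weekday 0` advances to the next Sunday; 2047-08-05 is a Monday, so it moves forward to 2047-08-11.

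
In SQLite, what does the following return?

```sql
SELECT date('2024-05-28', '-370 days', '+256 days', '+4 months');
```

Applying '-370 days' to 2024-05-28: counting 370 days back gives 2023-05-24.
Applying '+256 days' to 2023-05-24: counting 256 days forward gives 2024-02-04.
Adding +4 months to 2024-02-04 gives 2024-06-04.

2024-06-04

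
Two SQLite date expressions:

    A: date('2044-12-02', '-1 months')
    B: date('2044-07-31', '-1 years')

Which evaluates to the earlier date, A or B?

A = 2044-11-02.
B = 2043-07-31.
B is earlier.

B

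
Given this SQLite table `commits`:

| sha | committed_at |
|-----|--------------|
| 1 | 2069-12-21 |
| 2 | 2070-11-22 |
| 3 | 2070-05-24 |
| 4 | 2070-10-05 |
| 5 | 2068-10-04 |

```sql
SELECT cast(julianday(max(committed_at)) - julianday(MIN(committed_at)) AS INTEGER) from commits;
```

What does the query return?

779

MIN = 2068-10-04, MAX = 2070-11-22.
27 days remain in October 2068 after the 4th (31 − 4).
Full months from November 2068 through October 2070 contribute their day counts.
Then 22 days into November 2070.
Total: 27 + 30 + 31 + 31 + 28 + 31 + 30 + 31 + 30 + 31 + 31 + 30 + 31 + 30 + 31 + 31 + 28 + 31 + 30 + 31 + 30 + 31 + 31 + 30 + 31 + 22 = 779.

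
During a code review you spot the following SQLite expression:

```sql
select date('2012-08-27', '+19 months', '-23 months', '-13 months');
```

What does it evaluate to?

2011-03-27

Adding +19 months to 2012-08-27 gives 2014-03-27.
Adding -23 months to 2014-03-27 gives 2012-04-27.
Adding -13 months to 2012-04-27 gives 2011-03-27.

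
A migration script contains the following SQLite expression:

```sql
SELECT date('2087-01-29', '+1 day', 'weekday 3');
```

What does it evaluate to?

2087-02-05

Advancing 1 more day within January lands on 2087-01-30.
`weekday 3` advances to the next Wednesday; 2087-01-30 is a Thursday, so it moves forward to 2087-02-05.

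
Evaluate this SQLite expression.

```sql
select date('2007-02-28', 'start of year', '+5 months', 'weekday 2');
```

2007-06-05

`start of year` rewinds 2007-02-28 to 2007-01-01.
Adding +5 months to 2007-01-01 gives 2007-06-01.
`weekday 2` advances to the next Tuesday; 2007-06-01 is a Friday, so it moves forward to 2007-06-05.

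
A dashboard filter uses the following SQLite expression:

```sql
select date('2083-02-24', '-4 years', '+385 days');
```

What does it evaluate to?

Adding -4 years to 2083-02-24 gives 2079-02-24.
Applying '+385 days' to 2079-02-24: counting 385 days forward gives 2080-03-15.

2080-03-15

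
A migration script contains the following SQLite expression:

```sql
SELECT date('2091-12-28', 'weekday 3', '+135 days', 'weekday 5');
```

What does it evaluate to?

2092-05-16

`weekday 3` advances to the next Wednesday; 2091-12-28 is a Friday, so it moves forward to 2092-01-02.
Applying '+135 days' to 2092-01-02: counting 135 days forward gives 2092-05-16.
`weekday 5` advances to the next Friday; 2092-05-16 is already a Friday, so it stays at 2092-05-16.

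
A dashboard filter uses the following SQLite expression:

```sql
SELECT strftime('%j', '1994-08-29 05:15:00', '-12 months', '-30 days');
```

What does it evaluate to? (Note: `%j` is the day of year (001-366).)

211

First apply '-12 months', '-30 days': 1994-08-29 05:15:00 → 1993-07-30 05:15:00.
Day-of-year for 1993-07-30: days since 1993-01-01 inclusive = 211, zero-padded to 211.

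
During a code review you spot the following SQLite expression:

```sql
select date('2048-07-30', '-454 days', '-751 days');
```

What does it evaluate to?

2045-04-12

Applying '-454 days' to 2048-07-30: counting 454 days back gives 2047-05-03.
Applying '-751 days' to 2047-05-03: counting 751 days back gives 2045-04-12.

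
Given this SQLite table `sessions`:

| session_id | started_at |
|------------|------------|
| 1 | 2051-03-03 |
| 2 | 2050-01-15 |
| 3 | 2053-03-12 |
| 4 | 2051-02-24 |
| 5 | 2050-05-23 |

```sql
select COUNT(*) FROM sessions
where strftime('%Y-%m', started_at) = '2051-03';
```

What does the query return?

1

Rows with year-month 2051-03: 2051-03-03 → 1.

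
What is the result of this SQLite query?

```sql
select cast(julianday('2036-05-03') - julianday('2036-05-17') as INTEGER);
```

Both dates are in May 2036: 17 − 3 = 14.
The subtraction is earlier − later, so the result is −14 → -14.

-14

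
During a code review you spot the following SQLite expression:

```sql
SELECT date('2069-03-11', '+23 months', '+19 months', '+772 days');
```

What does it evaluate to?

2074-10-23

Adding +23 months to 2069-03-11 gives 2071-02-11.
Adding +19 months to 2071-02-11 gives 2072-09-11.
Applying '+772 days' to 2072-09-11: counting 772 days forward gives 2074-10-23.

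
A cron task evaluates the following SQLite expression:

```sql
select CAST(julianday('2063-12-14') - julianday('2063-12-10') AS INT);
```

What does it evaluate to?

4

Both dates are in December 2063: 14 − 10 = 4.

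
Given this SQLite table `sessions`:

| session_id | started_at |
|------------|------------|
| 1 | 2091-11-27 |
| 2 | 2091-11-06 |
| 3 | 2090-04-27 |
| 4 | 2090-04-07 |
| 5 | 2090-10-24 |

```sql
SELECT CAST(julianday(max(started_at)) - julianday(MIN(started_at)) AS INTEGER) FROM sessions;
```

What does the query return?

599

MIN = 2090-04-07, MAX = 2091-11-27.
23 days remain in April 2090 after the 7th (30 − 7).
Full months from May 2090 through October 2091 contribute their day counts.
Then 27 days into November 2091.
Total: 23 + 31 + 30 + 31 + 31 + 30 + 31 + 30 + 31 + 31 + 28 + 31 + 30 + 31 + 30 + 31 + 31 + 30 + 31 + 27 = 599.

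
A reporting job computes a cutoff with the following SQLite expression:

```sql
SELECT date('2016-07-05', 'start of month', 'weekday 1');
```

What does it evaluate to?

`start of month` rewinds 2016-07-05 to 2016-07-01.
`weekday 1` advances to the next Monday; 2016-07-01 is a Friday, so it moves forward to 2016-07-04.

2016-07-04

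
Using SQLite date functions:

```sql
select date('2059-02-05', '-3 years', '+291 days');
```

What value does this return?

2056-11-22

Adding -3 years to 2059-02-05 gives 2056-02-05.
Applying '+291 days' to 2056-02-05: counting 291 days forward gives 2056-11-22.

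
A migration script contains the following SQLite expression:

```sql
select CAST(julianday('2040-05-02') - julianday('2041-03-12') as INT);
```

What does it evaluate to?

29 days remain in May 2040 after the 2nd (31 − 2).
Full months from June 2040 through February 2041 contribute their day counts.
Then 12 days into March 2041.
Total: 29 + 30 + 31 + 31 + 30 + 31 + 30 + 31 + 31 + 28 + 12 = 314.
The subtraction is earlier − later, so the result is −314 → -314.

-314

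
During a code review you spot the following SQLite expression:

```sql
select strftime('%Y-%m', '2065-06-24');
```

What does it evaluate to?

2065-06

`%Y-%m` extracts the year-month: 2065-06.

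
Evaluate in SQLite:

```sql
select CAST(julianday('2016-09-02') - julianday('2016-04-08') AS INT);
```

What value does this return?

147

22 days remain in April 2016 after the 8th (30 − 8).
May 2016: 31 days.
June 2016: 30 days.
July 2016: 31 days.
August 2016: 31 days.
Then 2 days into September 2016.
Total: 22 + 31 + 30 + 31 + 31 + 2 = 147.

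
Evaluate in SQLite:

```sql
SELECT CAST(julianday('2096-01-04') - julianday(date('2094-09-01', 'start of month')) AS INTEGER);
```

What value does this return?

`start of month` rewinds 2094-09-01 to 2094-09-01.
29 days remain in September 2094 after the 1st (30 − 1).
Full months from October 2094 through December 2095 contribute their day counts.
Then 4 days into January 2096.
Total: 29 + 31 + 30 + 31 + 31 + 28 + 31 + 30 + 31 + 30 + 31 + 31 + 30 + 31 + 30 + 31 + 4 = 490.

490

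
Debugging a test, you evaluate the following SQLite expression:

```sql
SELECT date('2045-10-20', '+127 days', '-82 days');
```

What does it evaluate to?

Applying '+127 days' to 2045-10-20: counting 127 days forward gives 2046-02-24.
Applying '-82 days' to 2046-02-24: counting 82 days back gives 2045-12-04.

2045-12-04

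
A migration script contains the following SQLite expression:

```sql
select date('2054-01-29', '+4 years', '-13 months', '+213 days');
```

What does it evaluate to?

Adding +4 years to 2054-01-29 gives 2058-01-29.
Adding -13 months to 2058-01-29 gives 2056-12-29.
Applying '+213 days' to 2056-12-29: counting 213 days forward gives 2057-07-30.

2057-07-30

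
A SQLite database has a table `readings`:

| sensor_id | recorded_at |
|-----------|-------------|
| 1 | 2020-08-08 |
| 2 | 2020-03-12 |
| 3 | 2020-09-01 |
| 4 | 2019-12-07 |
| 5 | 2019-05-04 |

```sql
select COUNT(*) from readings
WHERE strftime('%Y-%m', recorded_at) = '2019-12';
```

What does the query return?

Rows with year-month 2019-12: 2019-12-07 → 1.

1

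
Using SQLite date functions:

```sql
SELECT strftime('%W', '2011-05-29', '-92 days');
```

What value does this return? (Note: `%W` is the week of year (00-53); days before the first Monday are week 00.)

First apply '-92 days': 2011-05-29 → 2011-02-26.
2011-02-26 is a Saturday. SQLite's %W counts Mondays since the year started; the result is 08.

08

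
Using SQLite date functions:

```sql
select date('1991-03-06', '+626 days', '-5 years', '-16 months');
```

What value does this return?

Applying '+626 days' to 1991-03-06: counting 626 days forward gives 1992-11-21.
Adding -5 years to 1992-11-21 gives 1987-11-21.
Adding -16 months to 1987-11-21 gives 1986-07-21.

1986-07-21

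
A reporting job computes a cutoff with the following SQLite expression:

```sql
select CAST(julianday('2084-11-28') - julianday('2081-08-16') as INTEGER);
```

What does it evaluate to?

1200

15 days remain in August 2081 after the 16th (31 − 16).
Full months from September 2081 through October 2084 contribute their day counts.
Then 28 days into November 2084.
Total: 15 + 30 + 31 + 30 + 31 + 31 + 28 + 31 + 30 + 31 + 30 + 31 + 31 + 30 + 31 + 30 + 31 + 31 + 28 + 31 + 30 + 31 + 30 + 31 + 31 + 30 + 31 + 30 + 31 + 31 + 29 + 31 + 30 + 31 + 30 + 31 + 31 + 30 + 31 + 28 = 1200.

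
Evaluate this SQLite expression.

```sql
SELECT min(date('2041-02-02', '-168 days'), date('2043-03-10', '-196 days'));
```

date('2041-02-02', '-168 days') → 2040-08-18.
date('2043-03-10', '-196 days') → 2042-08-26.
Earlier of the two is 2040-08-18.

2040-08-18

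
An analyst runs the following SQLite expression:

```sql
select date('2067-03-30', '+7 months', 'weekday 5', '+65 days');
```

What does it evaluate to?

2068-01-08

Adding +7 months to 2067-03-30 gives 2067-10-30.
`weekday 5` advances to the next Friday; 2067-10-30 is a Sunday, so it moves forward to 2067-11-04.
Applying '+65 days' to 2067-11-04: counting 65 days forward gives 2068-01-08.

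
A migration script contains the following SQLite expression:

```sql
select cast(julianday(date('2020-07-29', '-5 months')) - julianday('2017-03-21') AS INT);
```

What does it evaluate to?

1075

Adding -5 months to 2020-07-29 gives 2020-02-29.
10 days remain in March 2017 after the 21st (31 − 21).
Full months from April 2017 through January 2020 contribute their day counts.
Then 29 days into February 2020.
Total: 10 + 30 + 31 + 30 + 31 + 31 + 30 + 31 + 30 + 31 + 31 + 28 + 31 + 30 + 31 + 30 + 31 + 31 + 30 + 31 + 30 + 31 + 31 + 28 + 31 + 30 + 31 + 30 + 31 + 31 + 30 + 31 + 30 + 31 + 31 + 29 = 1075.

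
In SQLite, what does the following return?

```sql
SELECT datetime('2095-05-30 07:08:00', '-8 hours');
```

2095-05-29 23:08:00

-8 hours from 2095-05-30 07:08:00 is 2095-05-29 23:08:00 (crosses midnight).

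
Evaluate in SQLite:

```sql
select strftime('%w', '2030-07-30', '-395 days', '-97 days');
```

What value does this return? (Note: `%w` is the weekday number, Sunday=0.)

0

First apply '-395 days', '-97 days': 2030-07-30 → 2029-03-25.
2029-03-25 is a Sunday; with Sunday=0 that is 0.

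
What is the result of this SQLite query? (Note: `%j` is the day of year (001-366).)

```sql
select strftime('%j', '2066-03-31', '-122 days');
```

First apply '-122 days': 2066-03-31 → 2065-11-29.
Day-of-year for 2065-11-29: days since 2065-01-01 inclusive = 333, zero-padded to 333.

333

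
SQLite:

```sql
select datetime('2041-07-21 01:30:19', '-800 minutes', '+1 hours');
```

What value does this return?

2041-07-20 13:10:19

800 minutes = 13h 20m; -800 minutes from 2041-07-21 01:30:19 is 2041-07-20 12:10:19 (crosses midnight).
+1 hours from 2041-07-20 12:10:19 is 2041-07-20 13:10:19.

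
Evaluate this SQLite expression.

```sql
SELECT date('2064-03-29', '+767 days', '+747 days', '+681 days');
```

Applying '+767 days' to 2064-03-29: counting 767 days forward gives 2066-05-05.
Applying '+747 days' to 2066-05-05: counting 747 days forward gives 2068-05-21.
Applying '+681 days' to 2068-05-21: counting 681 days forward gives 2070-04-02.

2070-04-02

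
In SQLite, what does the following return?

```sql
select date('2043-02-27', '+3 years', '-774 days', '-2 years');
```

2042-01-15

Adding +3 years to 2043-02-27 gives 2046-02-27.
Applying '-774 days' to 2046-02-27: counting 774 days back gives 2044-01-15.
Adding -2 years to 2044-01-15 gives 2042-01-15.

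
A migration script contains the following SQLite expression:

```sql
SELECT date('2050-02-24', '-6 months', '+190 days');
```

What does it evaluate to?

2050-03-02

Adding -6 months to 2050-02-24 gives 2049-08-24.
Applying '+190 days' to 2049-08-24: counting 190 days forward gives 2050-03-02.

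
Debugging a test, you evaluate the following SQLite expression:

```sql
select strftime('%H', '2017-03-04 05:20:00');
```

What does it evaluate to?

`%H` extracts the 2-digit hour (00-23): 05.

05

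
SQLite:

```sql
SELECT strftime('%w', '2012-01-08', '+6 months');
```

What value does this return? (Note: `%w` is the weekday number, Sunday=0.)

0

First apply '+6 months': 2012-01-08 → 2012-07-08.
2012-07-08 is a Sunday; with Sunday=0 that is 0.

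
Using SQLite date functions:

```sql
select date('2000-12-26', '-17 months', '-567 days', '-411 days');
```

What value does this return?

1996-11-20

Adding -17 months to 2000-12-26 gives 1999-07-26.
Applying '-567 days' to 1999-07-26: counting 567 days back gives 1998-01-05.
Applying '-411 days' to 1998-01-05: counting 411 days back gives 1996-11-20.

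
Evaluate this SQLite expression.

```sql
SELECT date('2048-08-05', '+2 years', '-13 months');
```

Adding +2 years to 2048-08-05 gives 2050-08-05.
Adding -13 months to 2050-08-05 gives 2049-07-05.

2049-07-05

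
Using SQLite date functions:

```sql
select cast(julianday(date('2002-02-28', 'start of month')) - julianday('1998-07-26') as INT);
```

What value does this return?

1286

`start of month` rewinds 2002-02-28 to 2002-02-01.
5 days remain in July 1998 after the 26th (31 − 26).
Full months from August 1998 through January 2002 contribute their day counts.
Then 1 day into February 2002.
Total: 5 + 31 + 30 + 31 + 30 + 31 + 31 + 28 + 31 + 30 + 31 + 30 + 31 + 31 + 30 + 31 + 30 + 31 + 31 + 29 + 31 + 30 + 31 + 30 + 31 + 31 + 30 + 31 + 30 + 31 + 31 + 28 + 31 + 30 + 31 + 30 + 31 + 31 + 30 + 31 + 30 + 31 + 31 + 1 = 1286.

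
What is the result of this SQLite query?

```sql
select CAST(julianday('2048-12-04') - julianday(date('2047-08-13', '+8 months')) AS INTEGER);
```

235

Adding +8 months to 2047-08-13 gives 2048-04-13.
17 days remain in April 2048 after the 13th (30 − 13).
Full months from May 2048 through November 2048 contribute their day counts.
Then 4 days into December 2048.
Total: 17 + 31 + 30 + 31 + 31 + 30 + 31 + 30 + 4 = 235.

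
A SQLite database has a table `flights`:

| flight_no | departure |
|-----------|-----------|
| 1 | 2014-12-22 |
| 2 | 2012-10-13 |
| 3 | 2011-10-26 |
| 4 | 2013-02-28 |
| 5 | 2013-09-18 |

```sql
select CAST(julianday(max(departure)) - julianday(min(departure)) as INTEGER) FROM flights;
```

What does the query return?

MIN = 2011-10-26, MAX = 2014-12-22.
5 days remain in October 2011 after the 26th (31 − 26).
Full months from November 2011 through November 2014 contribute their day counts.
Then 22 days into December 2014.
Total: 5 + 30 + 31 + 31 + 29 + 31 + 30 + 31 + 30 + 31 + 31 + 30 + 31 + 30 + 31 + 31 + 28 + 31 + 30 + 31 + 30 + 31 + 31 + 30 + 31 + 30 + 31 + 31 + 28 + 31 + 30 + 31 + 30 + 31 + 31 + 30 + 31 + 30 + 22 = 1153.

1153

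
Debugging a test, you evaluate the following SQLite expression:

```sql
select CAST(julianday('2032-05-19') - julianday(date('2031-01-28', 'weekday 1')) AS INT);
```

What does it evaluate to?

471

`weekday 1` advances to the next Monday; 2031-01-28 is a Tuesday, so it moves forward to 2031-02-03.
25 days remain in February 2031 after the 3rd (28 − 3).
Full months from March 2031 through April 2032 contribute their day counts.
Then 19 days into May 2032.
Total: 25 + 31 + 30 + 31 + 30 + 31 + 31 + 30 + 31 + 30 + 31 + 31 + 29 + 31 + 30 + 19 = 471.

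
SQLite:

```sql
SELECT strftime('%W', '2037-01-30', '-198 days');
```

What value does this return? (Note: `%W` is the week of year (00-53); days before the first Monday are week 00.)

First apply '-198 days': 2037-01-30 → 2036-07-16.
2036-07-16 is a Wednesday. SQLite's %W counts Mondays since the year started; the result is 28.

28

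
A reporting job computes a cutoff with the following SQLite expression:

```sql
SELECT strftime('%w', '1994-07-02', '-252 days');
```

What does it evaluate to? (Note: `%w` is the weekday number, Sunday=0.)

First apply '-252 days': 1994-07-02 → 1993-10-23.
1993-10-23 is a Saturday; with Sunday=0 that is 6.

6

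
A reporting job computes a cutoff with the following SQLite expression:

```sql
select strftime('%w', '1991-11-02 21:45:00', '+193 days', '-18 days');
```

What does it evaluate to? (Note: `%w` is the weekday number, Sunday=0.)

6

First apply '+193 days', '-18 days': 1991-11-02 21:45:00 → 1992-04-25 21:45:00.
1992-04-25 is a Saturday; with Sunday=0 that is 6.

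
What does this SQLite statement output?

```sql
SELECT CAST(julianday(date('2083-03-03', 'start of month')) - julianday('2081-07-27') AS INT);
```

582

`start of month` rewinds 2083-03-03 to 2083-03-01.
4 days remain in July 2081 after the 27th (31 − 27).
Full months from August 2081 through February 2083 contribute their day counts.
Then 1 day into March 2083.
Total: 4 + 31 + 30 + 31 + 30 + 31 + 31 + 28 + 31 + 30 + 31 + 30 + 31 + 31 + 30 + 31 + 30 + 31 + 31 + 28 + 1 = 582.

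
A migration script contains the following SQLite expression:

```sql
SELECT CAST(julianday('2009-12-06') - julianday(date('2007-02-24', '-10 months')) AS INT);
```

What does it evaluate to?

1322

Adding -10 months to 2007-02-24 gives 2006-04-24.
6 days remain in April 2006 after the 24th (30 − 24).
Full months from May 2006 through November 2009 contribute their day counts.
Then 6 days into December 2009.
Total: 6 + 31 + 30 + 31 + 31 + 30 + 31 + 30 + 31 + 31 + 28 + 31 + 30 + 31 + 30 + 31 + 31 + 30 + 31 + 30 + 31 + 31 + 29 + 31 + 30 + 31 + 30 + 31 + 31 + 30 + 31 + 30 + 31 + 31 + 28 + 31 + 30 + 31 + 30 + 31 + 31 + 30 + 31 + 30 + 6 = 1322.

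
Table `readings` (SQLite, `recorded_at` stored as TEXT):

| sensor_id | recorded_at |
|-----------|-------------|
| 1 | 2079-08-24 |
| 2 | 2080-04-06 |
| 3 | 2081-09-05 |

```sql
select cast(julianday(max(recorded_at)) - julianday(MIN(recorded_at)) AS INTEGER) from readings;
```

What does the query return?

743

MIN = 2079-08-24, MAX = 2081-09-05.
7 days remain in August 2079 after the 24th (31 − 24).
Full months from September 2079 through August 2081 contribute their day counts.
Then 5 days into September 2081.
Total: 7 + 30 + 31 + 30 + 31 + 31 + 29 + 31 + 30 + 31 + 30 + 31 + 31 + 30 + 31 + 30 + 31 + 31 + 28 + 31 + 30 + 31 + 30 + 31 + 31 + 5 = 743.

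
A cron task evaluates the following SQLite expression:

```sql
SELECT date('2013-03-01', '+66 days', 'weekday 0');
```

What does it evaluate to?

2013-05-12

Applying '+66 days' to 2013-03-01: counting 66 days forward gives 2013-05-06.
`weekday 0` advances to the next Sunday; 2013-05-06 is a Monday, so it moves forward to 2013-05-12.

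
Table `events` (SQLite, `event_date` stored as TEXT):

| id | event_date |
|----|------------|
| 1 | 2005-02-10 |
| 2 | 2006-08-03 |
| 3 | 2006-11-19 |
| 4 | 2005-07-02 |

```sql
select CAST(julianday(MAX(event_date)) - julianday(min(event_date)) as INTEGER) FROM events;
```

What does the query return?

647

MIN = 2005-02-10, MAX = 2006-11-19.
18 days remain in February 2005 after the 10th (28 − 10).
Full months from March 2005 through October 2006 contribute their day counts.
Then 19 days into November 2006.
Total: 18 + 31 + 30 + 31 + 30 + 31 + 31 + 30 + 31 + 30 + 31 + 31 + 28 + 31 + 30 + 31 + 30 + 31 + 31 + 30 + 31 + 19 = 647.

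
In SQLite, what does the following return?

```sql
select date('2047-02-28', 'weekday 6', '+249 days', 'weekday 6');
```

2047-11-09

`weekday 6` advances to the next Saturday; 2047-02-28 is a Thursday, so it moves forward to 2047-03-02.
Applying '+249 days' to 2047-03-02: counting 249 days forward gives 2047-11-06.
`weekday 6` advances to the next Saturday; 2047-11-06 is a Wednesday, so it moves forward to 2047-11-09.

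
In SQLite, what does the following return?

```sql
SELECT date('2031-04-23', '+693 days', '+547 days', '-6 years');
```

Applying '+693 days' to 2031-04-23: counting 693 days forward gives 2033-03-16.
Applying '+547 days' to 2033-03-16: counting 547 days forward gives 2034-09-14.
Adding -6 years to 2034-09-14 gives 2028-09-14.

2028-09-14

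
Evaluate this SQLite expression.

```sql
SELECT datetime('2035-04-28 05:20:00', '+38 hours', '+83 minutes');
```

2035-04-29 20:43:00

+38 hours from 2035-04-28 05:20:00 is 2035-04-29 19:20:00 (crosses midnight).
83 minutes = 1h 23m; +83 minutes from 2035-04-29 19:20:00 is 2035-04-29 20:43:00.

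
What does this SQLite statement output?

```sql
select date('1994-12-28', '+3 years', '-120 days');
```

Adding +3 years to 1994-12-28 gives 1997-12-28.
Applying '-120 days' to 1997-12-28: counting 120 days back gives 1997-08-30.

1997-08-30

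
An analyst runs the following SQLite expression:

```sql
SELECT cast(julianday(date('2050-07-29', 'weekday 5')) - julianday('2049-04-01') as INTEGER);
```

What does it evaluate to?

`weekday 5` advances to the next Friday; 2050-07-29 is already a Friday, so it stays at 2050-07-29.
29 days remain in April 2049 after the 1st (30 − 1).
Full months from May 2049 through June 2050 contribute their day counts.
Then 29 days into July 2050.
Total: 29 + 31 + 30 + 31 + 31 + 30 + 31 + 30 + 31 + 31 + 28 + 31 + 30 + 31 + 30 + 29 = 484.

484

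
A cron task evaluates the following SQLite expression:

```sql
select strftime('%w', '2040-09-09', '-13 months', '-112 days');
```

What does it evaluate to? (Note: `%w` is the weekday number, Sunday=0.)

2

First apply '-13 months', '-112 days': 2040-09-09 → 2039-04-19.
2039-04-19 is a Tuesday; with Sunday=0 that is 2.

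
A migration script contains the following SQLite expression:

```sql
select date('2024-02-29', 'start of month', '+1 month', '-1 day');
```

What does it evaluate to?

2024-02-29

`start of month` rewinds 2024-02-29 to 2024-02-01.
Adding +1 month to 2024-02-01 gives 2024-03-01.
Going back 1 day from 2024-03-01 reaches 2024-02-29 (last day of February, 29 days).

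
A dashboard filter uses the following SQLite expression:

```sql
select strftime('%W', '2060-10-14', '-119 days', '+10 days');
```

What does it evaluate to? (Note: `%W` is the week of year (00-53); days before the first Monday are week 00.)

25

First apply '-119 days', '+10 days': 2060-10-14 → 2060-06-27.
2060-06-27 is a Sunday. SQLite's %W counts Mondays since the year started; the result is 25.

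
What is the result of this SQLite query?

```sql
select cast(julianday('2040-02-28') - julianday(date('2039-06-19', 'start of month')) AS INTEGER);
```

272

`start of month` rewinds 2039-06-19 to 2039-06-01.
29 days remain in June 2039 after the 1st (30 − 1).
Full months from July 2039 through January 2040 contribute their day counts.
Then 28 days into February 2040.
Total: 29 + 31 + 31 + 30 + 31 + 30 + 31 + 31 + 28 = 272.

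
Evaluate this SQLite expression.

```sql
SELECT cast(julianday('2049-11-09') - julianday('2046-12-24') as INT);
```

1051

7 days remain in December 2046 after the 24th (31 − 24).
Full months from January 2047 through October 2049 contribute their day counts.
Then 9 days into November 2049.
Total: 7 + 31 + 28 + 31 + 30 + 31 + 30 + 31 + 31 + 30 + 31 + 30 + 31 + 31 + 29 + 31 + 30 + 31 + 30 + 31 + 31 + 30 + 31 + 30 + 31 + 31 + 28 + 31 + 30 + 31 + 30 + 31 + 31 + 30 + 31 + 9 = 1051.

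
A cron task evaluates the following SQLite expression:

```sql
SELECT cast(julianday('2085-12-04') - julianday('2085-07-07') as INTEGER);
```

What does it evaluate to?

24 days remain in July 2085 after the 7th (31 − 7).
August 2085: 31 days.
September 2085: 30 days.
October 2085: 31 days.
November 2085: 30 days.
Then 4 days into December 2085.
Total: 24 + 31 + 30 + 31 + 30 + 4 = 150.

150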